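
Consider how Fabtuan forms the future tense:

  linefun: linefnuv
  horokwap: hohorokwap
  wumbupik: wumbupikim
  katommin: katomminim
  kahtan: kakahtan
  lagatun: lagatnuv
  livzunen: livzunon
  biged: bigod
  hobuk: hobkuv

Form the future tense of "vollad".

"vollad" has last vowel 'a'. The stems whose last vowel is 'a' (horokwap → hohorokwap, kahtan → kakahtan) repeat the first consonant+vowel as a prefix.
The other patterns: stems whose last vowel is 'e' change the last vowel to 'o'; stems whose last vowel is 'i' add -im; stems whose last vowel is 'u' delete the last vowel and add -uv.
So vollad → vovollad.

vovollad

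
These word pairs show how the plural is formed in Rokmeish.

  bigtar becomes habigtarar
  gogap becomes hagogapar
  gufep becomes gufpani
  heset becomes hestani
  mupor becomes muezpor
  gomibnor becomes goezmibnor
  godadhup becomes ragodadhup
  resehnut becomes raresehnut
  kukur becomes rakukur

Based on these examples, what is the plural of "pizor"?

"pizor" has last vowel 'o'. The stems whose last vowel is 'o' (mupor → muezpor, gomibnor → goezmibnor) insert -ez- after the first vowel.
So pizor → piezzor.

piezzor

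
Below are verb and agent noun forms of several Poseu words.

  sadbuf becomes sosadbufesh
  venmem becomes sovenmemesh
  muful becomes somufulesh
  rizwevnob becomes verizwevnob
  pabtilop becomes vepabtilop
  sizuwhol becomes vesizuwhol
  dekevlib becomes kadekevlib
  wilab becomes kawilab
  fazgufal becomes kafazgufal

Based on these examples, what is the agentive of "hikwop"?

"hikwop" has last vowel 'o'. The stems whose last vowel is 'o' (rizwevnob → verizwevnob, pabtilop → vepabtilop, sizuwhol → vesizuwhol) add the prefix ve-.
The other patterns: stems whose last vowel is 'e' or 'u' add so- … -esh around the stem; stems whose last vowel is 'a' or 'i' add the prefix ka-.
So hikwop → vehikwop.

vehikwop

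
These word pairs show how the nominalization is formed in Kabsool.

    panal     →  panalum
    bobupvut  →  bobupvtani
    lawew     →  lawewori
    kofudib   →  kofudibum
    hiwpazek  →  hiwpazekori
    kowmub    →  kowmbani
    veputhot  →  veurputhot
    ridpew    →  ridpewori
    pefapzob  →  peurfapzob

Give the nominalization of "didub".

pefapzob and kowmub both end in -b yet inflect differently (peurfapzob, kowmbani), so the final letter is not what conditions the rule; the last vowel is.
"didub" has last vowel 'u'. The stems whose last vowel is 'u' (kowmub → kowmbani, bobupvut → bobupvtani) delete the last vowel and add -ani.
The other patterns: stems whose last vowel is 'o' insert -ur- after the first vowel; stems whose last vowel is 'e' add -ori; stems whose last vowel is 'a' or 'i' add -um.
So didub → didbani.

didbani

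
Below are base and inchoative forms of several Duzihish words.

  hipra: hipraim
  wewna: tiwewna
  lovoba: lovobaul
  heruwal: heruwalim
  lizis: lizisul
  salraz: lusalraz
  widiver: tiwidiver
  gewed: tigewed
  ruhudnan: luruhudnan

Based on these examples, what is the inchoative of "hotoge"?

"hotoge" begins with h-. The stems beginning with h- (hipra → hipraim, heruwal → heruwalim) add -im.
So hotoge → hotogeim.

hotogeim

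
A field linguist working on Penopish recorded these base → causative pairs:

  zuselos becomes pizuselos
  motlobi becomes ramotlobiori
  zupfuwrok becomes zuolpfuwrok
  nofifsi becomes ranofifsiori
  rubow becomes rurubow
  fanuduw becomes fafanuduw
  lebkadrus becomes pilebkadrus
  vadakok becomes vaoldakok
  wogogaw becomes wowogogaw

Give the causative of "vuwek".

fanuduw and lebkadrus both have last vowel 'u' yet inflect differently (fafanuduw, pilebkadrus), so the last vowel is not what conditions the rule; the final letter is.
"vuwek" ends in -k. The stems ending in -k (zupfuwrok → zuolpfuwrok, vadakok → vaoldakok) insert -ol- after the first vowel.
The other patterns: stems ending in -w repeat the first consonant+vowel as a prefix; stems ending in -s add the prefix pi-; stems ending in -i add ra- … -ori around the stem.
So vuwek → vuolwek.

vuolwek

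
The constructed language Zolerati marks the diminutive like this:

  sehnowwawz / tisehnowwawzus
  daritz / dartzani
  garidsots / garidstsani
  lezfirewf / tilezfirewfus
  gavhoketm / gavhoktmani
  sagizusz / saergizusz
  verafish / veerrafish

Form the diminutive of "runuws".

tirunuwsus

"runuws" has second-to-last letter 'w'. The stems whose second-to-last letter is 'w' (sehnowwawz → tisehnowwawzus, lezfirewf → tilezfirewfus) add ti- … -us around the stem.
So runuws → tirunuwsus.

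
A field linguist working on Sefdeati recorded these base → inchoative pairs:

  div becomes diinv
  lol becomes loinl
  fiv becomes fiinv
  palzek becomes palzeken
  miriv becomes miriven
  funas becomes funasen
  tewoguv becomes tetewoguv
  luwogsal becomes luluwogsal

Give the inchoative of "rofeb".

div and miriv both end in -v yet inflect differently (diinv, miriven), so the final letter is not what conditions the rule; the number of vowels is.
"rofeb" has 2 vowels. The stems with 2 vowels (palzek → palzeken, miriv → miriven, funas → funasen) add -en.
The other patterns: stems with 1 vowel insert -in- after the first vowel; stems with 3 vowels repeat the first consonant+vowel as a prefix.
So rofeb → rofeben.

rofeben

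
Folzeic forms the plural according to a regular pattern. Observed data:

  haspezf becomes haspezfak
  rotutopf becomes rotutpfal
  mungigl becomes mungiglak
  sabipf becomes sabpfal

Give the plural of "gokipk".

gokpkal

sabipf and haspezf both end in -f yet inflect differently (sabpfal, haspezfak), so the final letter is not what conditions the rule; the second-to-last letter is.
"gokipk" has second-to-last letter 'p'. The stems whose second-to-last letter is 'p' (sabipf → sabpfal, rotutopf → rotutpfal) delete the last vowel and add -al.
The other pattern: stems whose second-to-last letter is 'g' or 'z' add -ak.
So gokipk → gokpkal.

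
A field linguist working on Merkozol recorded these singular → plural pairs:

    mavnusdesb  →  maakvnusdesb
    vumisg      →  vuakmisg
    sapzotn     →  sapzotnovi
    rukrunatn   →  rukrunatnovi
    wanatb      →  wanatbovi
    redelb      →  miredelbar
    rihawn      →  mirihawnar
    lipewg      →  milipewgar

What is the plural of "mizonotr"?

mizonotrovi

mavnusdesb and wanatb both end in -b yet inflect differently (maakvnusdesb, wanatbovi), so the final letter is not what conditions the rule; the second-to-last letter is.
"mizonotr" has second-to-last letter 't'. The stems whose second-to-last letter is 't' (sapzotn → sapzotnovi, rukrunatn → rukrunatnovi, wanatb → wanatbovi) add -ovi.
So mizonotr → mizonotrovi.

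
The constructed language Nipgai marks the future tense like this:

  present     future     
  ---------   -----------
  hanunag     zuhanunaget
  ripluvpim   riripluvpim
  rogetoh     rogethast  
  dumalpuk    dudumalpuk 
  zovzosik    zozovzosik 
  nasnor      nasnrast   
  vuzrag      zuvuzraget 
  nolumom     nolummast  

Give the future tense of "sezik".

nolumom and ripluvpim both end in -m yet inflect differently (nolummast, riripluvpim), so the final letter is not what conditions the rule; the last vowel is.
"sezik" has last vowel 'i'. The stems whose last vowel is 'i' (ripluvpim → riripluvpim, zovzosik → zozovzosik) repeat the first consonant+vowel as a prefix.
The other patterns: stems whose last vowel is 'o' delete the last vowel and add -ast; stems whose last vowel is 'a' add zu- … -et around the stem.
So sezik → sesezik.

sesezik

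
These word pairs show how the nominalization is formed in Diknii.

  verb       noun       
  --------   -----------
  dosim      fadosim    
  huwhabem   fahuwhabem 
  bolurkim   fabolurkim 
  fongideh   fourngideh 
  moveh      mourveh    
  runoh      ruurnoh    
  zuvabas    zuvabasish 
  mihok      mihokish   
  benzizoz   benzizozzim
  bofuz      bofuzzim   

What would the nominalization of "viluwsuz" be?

viluwsuzzim

huwhabem and fongideh both have last vowel 'e' yet inflect differently (fahuwhabem, fourngideh), so the last vowel is not what conditions the rule; the final letter is.
"viluwsuz" ends in -z. The stems ending in -z (benzizoz → benzizozzim, bofuz → bofuzzim) double the final consonant and add -im.
So viluwsuz → viluwsuzzim.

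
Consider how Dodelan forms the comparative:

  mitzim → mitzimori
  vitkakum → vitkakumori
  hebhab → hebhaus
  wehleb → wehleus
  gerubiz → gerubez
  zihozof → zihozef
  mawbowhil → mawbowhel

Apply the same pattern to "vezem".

mitzim and gerubiz both have last vowel 'i' yet inflect differently (mitzimori, gerubez), so the last vowel is not what conditions the rule; the final letter is.
"vezem" ends in -m. The stems ending in -m (mitzim → mitzimori, vitkakum → vitkakumori) add -ori.
The other patterns: stems ending in -b drop the final letter and add -us; stems ending in -f, -l or -z change the last vowel to 'e'.
So vezem → vezemori.

vezemori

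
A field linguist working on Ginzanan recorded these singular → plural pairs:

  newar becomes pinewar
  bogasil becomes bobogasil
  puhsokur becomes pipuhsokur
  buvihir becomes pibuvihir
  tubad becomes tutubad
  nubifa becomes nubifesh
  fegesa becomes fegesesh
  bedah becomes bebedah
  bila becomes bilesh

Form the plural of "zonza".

nubifa and newar both have last vowel 'a' yet inflect differently (nubifesh, pinewar), so the last vowel is not what conditions the rule; the final letter is.
"zonza" ends in -a. The stems ending in -a (nubifa → nubifesh, bila → bilesh, fegesa → fegesesh) drop the final letter and add -esh.
So zonza → zonzesh.

zonzesh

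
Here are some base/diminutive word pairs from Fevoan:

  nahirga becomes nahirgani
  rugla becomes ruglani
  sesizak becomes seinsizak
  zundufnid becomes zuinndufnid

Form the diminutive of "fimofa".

"fimofa" ends in a vowel. The stems ending in a vowel (nahirga → nahirgani, rugla → ruglani) drop the final letter and add -ani.
So fimofa → fimofani.

fimofani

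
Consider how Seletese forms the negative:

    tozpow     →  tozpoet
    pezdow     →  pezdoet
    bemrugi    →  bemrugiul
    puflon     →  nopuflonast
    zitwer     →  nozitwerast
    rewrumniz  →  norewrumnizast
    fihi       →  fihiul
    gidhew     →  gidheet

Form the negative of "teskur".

gidhew and zitwer both have last vowel 'e' yet inflect differently (gidheet, nozitwerast), so the last vowel is not what conditions the rule; the final letter is.
"teskur" ends in -r. The one such stem in the data (zitwer → nozitwerast) adds no- … -ast around the stem, so the same rule applies.
The other patterns: stems ending in -i add -ul; stems ending in -w drop the final letter and add -et.
So teskur → noteskurast.

noteskurast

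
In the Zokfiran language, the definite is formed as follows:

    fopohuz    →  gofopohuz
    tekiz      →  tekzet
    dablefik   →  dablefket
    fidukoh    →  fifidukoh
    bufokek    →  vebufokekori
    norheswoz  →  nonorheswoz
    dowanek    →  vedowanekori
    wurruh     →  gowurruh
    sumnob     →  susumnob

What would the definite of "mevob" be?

dablefik and dowanek both end in -k yet inflect differently (dablefket, vedowanekori), so the final letter is not what conditions the rule; the last vowel is.
"mevob" has last vowel 'o'. The stems whose last vowel is 'o' (sumnob → susumnob, fidukoh → fifidukoh, norheswoz → nonorheswoz) repeat the first consonant+vowel as a prefix.
So mevob → memevob.

memevob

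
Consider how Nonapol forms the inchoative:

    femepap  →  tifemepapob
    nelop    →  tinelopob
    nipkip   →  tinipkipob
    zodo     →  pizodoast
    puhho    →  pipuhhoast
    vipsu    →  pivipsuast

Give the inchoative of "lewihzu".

pilewihzuast

"lewihzu" ends in -u. The one such stem in the data (vipsu → pivipsuast) adds pi- … -ast around the stem, so the same rule applies.
So lewihzu → pilewihzuast.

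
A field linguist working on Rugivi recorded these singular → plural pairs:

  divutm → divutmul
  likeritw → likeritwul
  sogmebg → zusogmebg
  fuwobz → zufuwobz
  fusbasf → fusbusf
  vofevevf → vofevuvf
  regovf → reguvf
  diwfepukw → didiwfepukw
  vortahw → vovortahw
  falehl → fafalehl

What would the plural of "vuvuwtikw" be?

likeritw and diwfepukw both end in -w yet inflect differently (likeritwul, didiwfepukw), so the final letter is not what conditions the rule; the second-to-last letter is.
"vuvuwtikw" has second-to-last letter 'k'. The one such stem in the data (diwfepukw → didiwfepukw) repeats the first consonant+vowel as a prefix (as do vortahw, falehl), so the same rule applies.
So vuvuwtikw → vuvuvuwtikw.

vuvuvuwtikw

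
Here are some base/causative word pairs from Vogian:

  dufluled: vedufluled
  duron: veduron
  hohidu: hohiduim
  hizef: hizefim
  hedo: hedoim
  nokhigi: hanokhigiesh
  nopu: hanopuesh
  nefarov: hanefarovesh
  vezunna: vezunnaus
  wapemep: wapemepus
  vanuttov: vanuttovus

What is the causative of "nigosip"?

hohidu and nopu both end in -u yet inflect differently (hohiduim, hanopuesh), so the final letter is not what conditions the rule; the first letter is.
"nigosip" begins with n-. The stems beginning with n- (nokhigi → hanokhigiesh, nopu → hanopuesh, nefarov → hanefarovesh) add ha- … -esh around the stem.
So nigosip → hanigosipesh.

hanigosipesh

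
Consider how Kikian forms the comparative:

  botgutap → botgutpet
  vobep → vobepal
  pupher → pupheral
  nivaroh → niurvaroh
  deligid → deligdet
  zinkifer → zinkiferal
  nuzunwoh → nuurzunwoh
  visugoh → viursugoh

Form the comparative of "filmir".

filmret

vobep and botgutap both end in -p yet inflect differently (vobepal, botgutpet), so the final letter is not what conditions the rule; the last vowel is.
"filmir" has last vowel 'i'. The one such stem in the data (deligid → deligdet) deletes the last vowel and adds -et (as does botgutap), so the same rule applies.
The other patterns: stems whose last vowel is 'e' add -al; stems whose last vowel is 'o' insert -ur- after the first vowel.
So filmir → filmret.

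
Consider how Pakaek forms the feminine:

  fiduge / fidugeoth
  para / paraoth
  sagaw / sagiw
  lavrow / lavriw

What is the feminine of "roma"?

para and sagaw both have last vowel 'a' yet inflect differently (paraoth, sagiw), so the last vowel is not what conditions the rule; whether the stem ends in a vowel or a consonant is.
"roma" ends in a vowel. The stems ending in a vowel (fiduge → fidugeoth, para → paraoth) add -oth.
The other pattern: stems ending in a consonant change the last vowel to 'i'.
So roma → romaoth.

romaoth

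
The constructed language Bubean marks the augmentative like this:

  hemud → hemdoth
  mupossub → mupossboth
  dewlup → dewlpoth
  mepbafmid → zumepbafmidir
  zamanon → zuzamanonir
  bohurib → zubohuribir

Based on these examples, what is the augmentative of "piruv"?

pirvoth

"piruv" has last vowel 'u'. The stems whose last vowel is 'u' (hemud → hemdoth, mupossub → mupossboth, dewlup → dewlpoth) delete the last vowel and add -oth.
So piruv → pirvoth.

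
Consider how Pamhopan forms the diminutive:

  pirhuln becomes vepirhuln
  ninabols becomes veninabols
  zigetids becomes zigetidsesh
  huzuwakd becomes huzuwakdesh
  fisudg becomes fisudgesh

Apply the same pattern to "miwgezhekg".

miwgezhekgesh

ninabols and zigetids both end in -s yet inflect differently (veninabols, zigetidsesh), so the final letter is not what conditions the rule; the second-to-last letter is.
"miwgezhekg" has second-to-last letter 'k'. The one such stem in the data (huzuwakd → huzuwakdesh) adds -esh, so the same rule applies.
The other pattern: stems whose second-to-last letter is 'l' add the prefix ve-.
So miwgezhekg → miwgezhekgesh.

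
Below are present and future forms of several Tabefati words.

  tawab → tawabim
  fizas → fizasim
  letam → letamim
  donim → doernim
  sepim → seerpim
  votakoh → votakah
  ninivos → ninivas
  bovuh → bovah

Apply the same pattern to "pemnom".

letam and donim both end in -m yet inflect differently (letamim, doernim), so the final letter is not what conditions the rule; the last vowel is.
"pemnom" has last vowel 'o'. The stems whose last vowel is 'o' (votakoh → votakah, ninivos → ninivas) change the last vowel to 'a'.
So pemnom → pemnam.

pemnam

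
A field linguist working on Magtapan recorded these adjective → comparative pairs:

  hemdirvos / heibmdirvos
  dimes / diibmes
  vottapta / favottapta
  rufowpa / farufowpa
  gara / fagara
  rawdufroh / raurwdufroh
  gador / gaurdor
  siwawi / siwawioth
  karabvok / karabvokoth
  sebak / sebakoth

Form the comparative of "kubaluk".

kubalukoth

"kubaluk" ends in -k. The stems ending in -k (karabvok → karabvokoth, sebak → sebakoth) add -oth.
So kubaluk → kubalukoth.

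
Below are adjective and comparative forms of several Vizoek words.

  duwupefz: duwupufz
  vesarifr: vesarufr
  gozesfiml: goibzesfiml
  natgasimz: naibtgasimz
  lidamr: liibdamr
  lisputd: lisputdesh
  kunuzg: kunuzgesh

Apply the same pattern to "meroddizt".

meroddiztesh

duwupefz and natgasimz both end in -z yet inflect differently (duwupufz, naibtgasimz), so the final letter is not what conditions the rule; the second-to-last letter is.
"meroddizt" has second-to-last letter 'z'. The one such stem in the data (kunuzg → kunuzgesh) adds -esh, so the same rule applies.
The other patterns: stems whose second-to-last letter is 'f' change the last vowel to 'u'; stems whose second-to-last letter is 'm' insert -ib- after the first vowel.
So meroddizt → meroddiztesh.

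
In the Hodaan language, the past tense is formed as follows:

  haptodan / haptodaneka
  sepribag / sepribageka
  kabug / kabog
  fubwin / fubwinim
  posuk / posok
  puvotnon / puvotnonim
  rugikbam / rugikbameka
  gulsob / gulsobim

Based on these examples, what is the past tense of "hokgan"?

kabug and sepribag both end in -g yet inflect differently (kabog, sepribageka), so the final letter is not what conditions the rule; the last vowel is.
"hokgan" has last vowel 'a'. The stems whose last vowel is 'a' (sepribag → sepribageka, haptodan → haptodaneka, rugikbam → rugikbameka) add -eka.
So hokgan → hokganeka.

hokganeka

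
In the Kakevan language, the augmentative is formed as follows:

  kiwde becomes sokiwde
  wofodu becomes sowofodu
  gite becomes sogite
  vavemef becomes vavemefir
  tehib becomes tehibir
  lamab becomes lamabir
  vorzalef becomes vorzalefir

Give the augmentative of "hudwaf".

kiwde and vavemef both have last vowel 'e' yet inflect differently (sokiwde, vavemefir), so the last vowel is not what conditions the rule; whether the stem ends in a vowel or a consonant is.
"hudwaf" ends in a consonant. The stems ending in a consonant (vavemef → vavemefir, tehib → tehibir, lamab → lamabir) add -ir.
The other pattern: stems ending in a vowel add the prefix so-.
So hudwaf → hudwafir.

hudwafir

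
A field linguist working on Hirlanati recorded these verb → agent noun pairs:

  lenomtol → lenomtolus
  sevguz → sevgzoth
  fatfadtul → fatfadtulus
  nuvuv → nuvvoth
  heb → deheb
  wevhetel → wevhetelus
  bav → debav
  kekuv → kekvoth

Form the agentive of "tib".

detib

bav and nuvuv both end in -v yet inflect differently (debav, nuvvoth), so the final letter is not what conditions the rule; the number of vowels is.
"tib" has 1 vowel. The stems with 1 vowel (bav → debav, heb → deheb) add the prefix de-.
So tib → detib.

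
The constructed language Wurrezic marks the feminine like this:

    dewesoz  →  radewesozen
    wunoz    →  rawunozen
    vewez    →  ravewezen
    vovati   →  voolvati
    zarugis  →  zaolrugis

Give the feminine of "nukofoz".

ranukofozen

vewez and vovati both begin with v- yet inflect differently (ravewezen, voolvati), so the first letter is not what conditions the rule; the final letter is.
"nukofoz" ends in -z. The stems ending in -z (dewesoz → radewesozen, wunoz → rawunozen, vewez → ravewezen) add ra- … -en around the stem.
The other pattern: stems ending in -i or -s insert -ol- after the first vowel.
So nukofoz → ranukofozen.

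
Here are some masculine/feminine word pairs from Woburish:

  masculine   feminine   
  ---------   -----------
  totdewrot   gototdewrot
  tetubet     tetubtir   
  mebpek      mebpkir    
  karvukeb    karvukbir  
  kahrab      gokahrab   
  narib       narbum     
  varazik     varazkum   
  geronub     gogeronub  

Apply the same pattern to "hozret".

hozrtir

"hozret" has last vowel 'e'. The stems whose last vowel is 'e' (mebpek → mebpkir, karvukeb → karvukbir, tetubet → tetubtir) delete the last vowel and add -ir.
The other patterns: stems whose last vowel is 'i' delete the last vowel and add -um; stems whose last vowel is 'a', 'o' or 'u' add the prefix go-.
So hozret → hozrtir.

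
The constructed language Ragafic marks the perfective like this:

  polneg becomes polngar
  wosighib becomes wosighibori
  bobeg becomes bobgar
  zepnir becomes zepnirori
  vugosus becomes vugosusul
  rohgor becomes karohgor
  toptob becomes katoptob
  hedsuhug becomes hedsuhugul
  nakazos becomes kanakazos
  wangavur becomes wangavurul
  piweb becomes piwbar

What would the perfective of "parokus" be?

rohgor and wangavur both end in -r yet inflect differently (karohgor, wangavurul), so the final letter is not what conditions the rule; the last vowel is.
"parokus" has last vowel 'u'. The stems whose last vowel is 'u' (wangavur → wangavurul, hedsuhug → hedsuhugul, vugosus → vugosusul) add -ul.
So parokus → parokusul.

parokusul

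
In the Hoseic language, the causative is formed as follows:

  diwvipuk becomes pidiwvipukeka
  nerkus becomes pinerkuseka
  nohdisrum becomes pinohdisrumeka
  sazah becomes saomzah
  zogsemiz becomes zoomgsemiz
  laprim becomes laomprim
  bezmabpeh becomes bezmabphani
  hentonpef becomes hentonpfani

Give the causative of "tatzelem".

nohdisrum and laprim both end in -m yet inflect differently (pinohdisrumeka, laomprim), so the final letter is not what conditions the rule; the last vowel is.
"tatzelem" has last vowel 'e'. The stems whose last vowel is 'e' (bezmabpeh → bezmabphani, hentonpef → hentonpfani) delete the last vowel and add -ani.
The other patterns: stems whose last vowel is 'u' add pi- … -eka around the stem; stems whose last vowel is 'a' or 'i' insert -om- after the first vowel.
So tatzelem → tatzelmani.

tatzelmani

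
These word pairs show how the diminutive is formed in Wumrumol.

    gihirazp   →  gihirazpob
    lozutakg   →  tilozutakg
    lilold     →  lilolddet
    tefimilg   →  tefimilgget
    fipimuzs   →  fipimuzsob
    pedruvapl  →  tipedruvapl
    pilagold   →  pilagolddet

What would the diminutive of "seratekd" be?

tefimilg and lozutakg both end in -g yet inflect differently (tefimilgget, tilozutakg), so the final letter is not what conditions the rule; the second-to-last letter is.
"seratekd" has second-to-last letter 'k'. The one such stem in the data (lozutakg → tilozutakg) adds the prefix ti-, so the same rule applies.
So seratekd → tiseratekd.

tiseratekd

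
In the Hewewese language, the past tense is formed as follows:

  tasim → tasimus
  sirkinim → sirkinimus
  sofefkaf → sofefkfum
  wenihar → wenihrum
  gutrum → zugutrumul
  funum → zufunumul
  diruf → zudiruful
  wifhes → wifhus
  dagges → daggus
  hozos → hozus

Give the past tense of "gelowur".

zugelowurul

"gelowur" has last vowel 'u'. The stems whose last vowel is 'u' (gutrum → zugutrumul, funum → zufunumul, diruf → zudiruful) add zu- … -ul around the stem.
The other patterns: stems whose last vowel is 'i' add -us; stems whose last vowel is 'a' delete the last vowel and add -um; stems whose last vowel is 'e' or 'o' change the last vowel to 'u'.
So gelowur → zugelowurul.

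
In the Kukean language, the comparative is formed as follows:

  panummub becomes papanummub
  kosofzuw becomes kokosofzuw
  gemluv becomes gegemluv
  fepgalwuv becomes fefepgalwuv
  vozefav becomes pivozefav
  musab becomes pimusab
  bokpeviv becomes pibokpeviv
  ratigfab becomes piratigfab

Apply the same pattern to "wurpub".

wuwurpub

"wurpub" has last vowel 'u'. The stems whose last vowel is 'u' (panummub → papanummub, kosofzuw → kokosofzuw, gemluv → gegemluv) repeat the first consonant+vowel as a prefix.
So wurpub → wuwurpub.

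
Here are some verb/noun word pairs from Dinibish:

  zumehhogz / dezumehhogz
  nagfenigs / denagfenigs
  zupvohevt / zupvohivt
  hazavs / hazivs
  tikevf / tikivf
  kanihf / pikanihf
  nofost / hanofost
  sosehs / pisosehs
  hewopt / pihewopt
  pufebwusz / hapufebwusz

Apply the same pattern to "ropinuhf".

"ropinuhf" has second-to-last letter 'h'. The stems whose second-to-last letter is 'h' (kanihf → pikanihf, sosehs → pisosehs) add the prefix pi-.
The other patterns: stems whose second-to-last letter is 's' add the prefix ha-; stems whose second-to-last letter is 'v' change the last vowel to 'i'; stems whose second-to-last letter is 'g' add the prefix de-.
So ropinuhf → piropinuhf.

piropinuhf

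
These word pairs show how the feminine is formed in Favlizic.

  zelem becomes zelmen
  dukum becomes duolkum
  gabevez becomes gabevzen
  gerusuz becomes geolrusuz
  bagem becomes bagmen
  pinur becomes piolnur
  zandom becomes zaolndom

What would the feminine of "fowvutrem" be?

fowvutrmen

zelem and zandom both end in -m yet inflect differently (zelmen, zaolndom), so the final letter is not what conditions the rule; the last vowel is.
"fowvutrem" has last vowel 'e'. The stems whose last vowel is 'e' (zelem → zelmen, gabevez → gabevzen, bagem → bagmen) delete the last vowel and add -en.
The other pattern: stems whose last vowel is 'o' or 'u' insert -ol- after the first vowel.
So fowvutrem → fowvutrmen.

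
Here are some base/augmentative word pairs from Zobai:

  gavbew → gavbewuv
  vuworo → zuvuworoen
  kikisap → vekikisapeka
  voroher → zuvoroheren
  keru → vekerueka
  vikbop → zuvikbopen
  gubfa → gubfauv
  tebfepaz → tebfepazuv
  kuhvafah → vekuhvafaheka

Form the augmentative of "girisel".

giriseluv

kikisap and vikbop both end in -p yet inflect differently (vekikisapeka, zuvikbopen), so the final letter is not what conditions the rule; the first letter is.
"girisel" begins with g-. The stems beginning with g- (gavbew → gavbewuv, gubfa → gubfauv) add -uv.
So girisel → giriseluv.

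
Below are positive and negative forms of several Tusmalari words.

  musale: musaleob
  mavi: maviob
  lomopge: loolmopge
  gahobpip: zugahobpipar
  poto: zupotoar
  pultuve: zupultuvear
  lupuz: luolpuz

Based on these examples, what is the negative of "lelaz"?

leollaz

lomopge and pultuve both end in -e yet inflect differently (loolmopge, zupultuvear), so the final letter is not what conditions the rule; the first letter is.
"lelaz" begins with l-. The stems beginning with l- (lupuz → luolpuz, lomopge → loolmopge) insert -ol- after the first vowel.
The other patterns: stems beginning with g- or p- add zu- … -ar around the stem; stems beginning with m- add -ob.
So lelaz → leollaz.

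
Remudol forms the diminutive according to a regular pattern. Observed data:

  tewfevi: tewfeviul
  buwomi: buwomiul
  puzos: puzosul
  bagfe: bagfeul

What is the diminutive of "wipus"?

wipusul

Every pair shown (tewfevi → tewfeviul, buwomi → buwomiul, puzos → puzosul, …) follows the same rule: add -ul.
So wipus → wipusul.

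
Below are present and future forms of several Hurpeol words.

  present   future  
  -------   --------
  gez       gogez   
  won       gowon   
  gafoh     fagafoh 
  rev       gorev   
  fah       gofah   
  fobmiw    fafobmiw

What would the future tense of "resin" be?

gafoh and fah both end in -h yet inflect differently (fagafoh, gofah), so the final letter is not what conditions the rule; the number of vowels is.
"resin" has 2 vowels. The stems with 2 vowels (gafoh → fagafoh, fobmiw → fafobmiw) add the prefix fa-.
The other pattern: stems with 1 vowel add the prefix go-.
So resin → faresin.

faresin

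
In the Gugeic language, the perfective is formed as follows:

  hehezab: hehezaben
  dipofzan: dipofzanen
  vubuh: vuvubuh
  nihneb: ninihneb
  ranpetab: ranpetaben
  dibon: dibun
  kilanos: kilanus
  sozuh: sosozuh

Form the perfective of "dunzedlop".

dunzedlup

"dunzedlop" has last vowel 'o'. The stems whose last vowel is 'o' (dibon → dibun, kilanos → kilanus) change the last vowel to 'u'.
So dunzedlop → dunzedlup.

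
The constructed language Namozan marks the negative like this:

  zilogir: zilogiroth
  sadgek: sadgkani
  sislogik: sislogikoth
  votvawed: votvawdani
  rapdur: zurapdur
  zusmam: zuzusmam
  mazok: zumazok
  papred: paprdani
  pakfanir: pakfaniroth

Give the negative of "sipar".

sislogik and sadgek both end in -k yet inflect differently (sislogikoth, sadgkani), so the final letter is not what conditions the rule; the last vowel is.
"sipar" has last vowel 'a'. The one such stem in the data (zusmam → zuzusmam) adds the prefix zu-, so the same rule applies.
So sipar → zusipar.

zusipar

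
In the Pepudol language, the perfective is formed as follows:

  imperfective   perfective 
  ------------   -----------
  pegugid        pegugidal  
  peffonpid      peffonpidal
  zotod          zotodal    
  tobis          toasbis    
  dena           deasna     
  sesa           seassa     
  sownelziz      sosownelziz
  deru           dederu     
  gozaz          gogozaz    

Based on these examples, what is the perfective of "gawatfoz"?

gagawatfoz

"gawatfoz" ends in -z. The stems ending in -z (sownelziz → sosownelziz, gozaz → gogozaz) repeat the first consonant+vowel as a prefix.
The other patterns: stems ending in -d add -al; stems ending in -a or -s insert -as- after the first vowel.
So gawatfoz → gagawatfoz.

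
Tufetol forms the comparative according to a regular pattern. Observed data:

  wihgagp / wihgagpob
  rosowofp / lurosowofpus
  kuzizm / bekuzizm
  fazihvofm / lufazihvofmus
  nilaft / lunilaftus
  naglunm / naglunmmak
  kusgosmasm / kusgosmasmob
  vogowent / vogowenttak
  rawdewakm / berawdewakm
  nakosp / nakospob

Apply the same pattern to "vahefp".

wihgagp and rosowofp both end in -p yet inflect differently (wihgagpob, lurosowofpus), so the final letter is not what conditions the rule; the second-to-last letter is.
"vahefp" has second-to-last letter 'f'. The stems whose second-to-last letter is 'f' (nilaft → lunilaftus, rosowofp → lurosowofpus, fazihvofm → lufazihvofmus) add lu- … -us around the stem.
So vahefp → luvahefpus.

luvahefpus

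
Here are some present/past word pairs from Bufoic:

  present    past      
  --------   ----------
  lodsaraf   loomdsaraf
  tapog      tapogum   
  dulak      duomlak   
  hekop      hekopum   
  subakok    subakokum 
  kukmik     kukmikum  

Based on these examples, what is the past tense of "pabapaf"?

dulak and kukmik both end in -k yet inflect differently (duomlak, kukmikum), so the final letter is not what conditions the rule; the last vowel is.
"pabapaf" has last vowel 'a'. The stems whose last vowel is 'a' (lodsaraf → loomdsaraf, dulak → duomlak) insert -om- after the first vowel.
So pabapaf → paombapaf.

paombapaf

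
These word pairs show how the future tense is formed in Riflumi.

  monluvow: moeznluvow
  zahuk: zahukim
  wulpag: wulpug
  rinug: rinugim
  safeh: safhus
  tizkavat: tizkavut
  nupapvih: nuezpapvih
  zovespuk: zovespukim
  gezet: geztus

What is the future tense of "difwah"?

tizkavat and gezet both end in -t yet inflect differently (tizkavut, geztus), so the final letter is not what conditions the rule; the last vowel is.
"difwah" has last vowel 'a'. The stems whose last vowel is 'a' (wulpag → wulpug, tizkavat → tizkavut) change the last vowel to 'u'.
So difwah → difwuh.

difwuh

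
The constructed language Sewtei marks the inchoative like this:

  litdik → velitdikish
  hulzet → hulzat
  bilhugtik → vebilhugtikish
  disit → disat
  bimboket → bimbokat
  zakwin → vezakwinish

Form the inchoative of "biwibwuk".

vebiwibwukish

disit and zakwin both have last vowel 'i' yet inflect differently (disat, vezakwinish), so the last vowel is not what conditions the rule; the final letter is.
"biwibwuk" ends in -k. The stems ending in -k (bilhugtik → vebilhugtikish, litdik → velitdikish) add ve- … -ish around the stem.
So biwibwuk → vebiwibwukish.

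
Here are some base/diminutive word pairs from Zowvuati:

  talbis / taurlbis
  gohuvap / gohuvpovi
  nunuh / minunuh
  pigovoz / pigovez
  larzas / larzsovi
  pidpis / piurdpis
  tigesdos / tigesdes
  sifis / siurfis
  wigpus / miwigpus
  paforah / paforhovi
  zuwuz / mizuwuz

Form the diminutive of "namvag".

namvgovi

sifis and wigpus both end in -s yet inflect differently (siurfis, miwigpus), so the final letter is not what conditions the rule; the last vowel is.
"namvag" has last vowel 'a'. The stems whose last vowel is 'a' (gohuvap → gohuvpovi, paforah → paforhovi, larzas → larzsovi) delete the last vowel and add -ovi.
The other patterns: stems whose last vowel is 'i' insert -ur- after the first vowel; stems whose last vowel is 'u' add the prefix mi-; stems whose last vowel is 'o' change the last vowel to 'e'.
So namvag → namvgovi.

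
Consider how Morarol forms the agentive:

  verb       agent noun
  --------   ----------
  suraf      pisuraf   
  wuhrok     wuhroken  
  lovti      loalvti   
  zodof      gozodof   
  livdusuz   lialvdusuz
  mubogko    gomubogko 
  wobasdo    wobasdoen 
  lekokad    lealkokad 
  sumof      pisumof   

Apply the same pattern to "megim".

gomegim

wobasdo and mubogko both end in -o yet inflect differently (wobasdoen, gomubogko), so the final letter is not what conditions the rule; the first letter is.
"megim" begins with m-. The one such stem in the data (mubogko → gomubogko) adds the prefix go-, so the same rule applies.
The other patterns: stems beginning with w- add -en; stems beginning with l- insert -al- after the first vowel; stems beginning with s- add the prefix pi-.
So megim → gomegim.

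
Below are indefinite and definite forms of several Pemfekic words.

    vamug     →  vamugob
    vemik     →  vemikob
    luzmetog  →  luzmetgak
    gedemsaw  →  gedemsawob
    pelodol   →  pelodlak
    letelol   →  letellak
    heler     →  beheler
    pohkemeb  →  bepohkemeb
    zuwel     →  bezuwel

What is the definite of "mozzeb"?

bemozzeb

pelodol and zuwel both end in -l yet inflect differently (pelodlak, bezuwel), so the final letter is not what conditions the rule; the last vowel is.
"mozzeb" has last vowel 'e'. The stems whose last vowel is 'e' (zuwel → bezuwel, heler → beheler, pohkemeb → bepohkemeb) add the prefix be-.
The other patterns: stems whose last vowel is 'o' delete the last vowel and add -ak; stems whose last vowel is 'a', 'i' or 'u' add -ob.
So mozzeb → bemozzeb.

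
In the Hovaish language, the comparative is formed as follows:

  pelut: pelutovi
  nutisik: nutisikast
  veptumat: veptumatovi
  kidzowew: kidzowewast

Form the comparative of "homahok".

veptumat and kidzowew both have 3 vowels yet inflect differently (veptumatovi, kidzowewast), so the number of vowels is not what conditions the rule; the final letter is.
"homahok" ends in -k. The one such stem in the data (nutisik → nutisikast) adds -ast, so the same rule applies.
The other pattern: stems ending in -t add -ovi.
So homahok → homahokast.

homahokast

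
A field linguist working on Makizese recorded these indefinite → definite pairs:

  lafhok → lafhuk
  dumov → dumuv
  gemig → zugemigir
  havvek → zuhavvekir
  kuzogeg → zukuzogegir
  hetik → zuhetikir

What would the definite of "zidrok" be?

zidruk

lafhok and havvek both end in -k yet inflect differently (lafhuk, zuhavvekir), so the final letter is not what conditions the rule; the last vowel is.
"zidrok" has last vowel 'o'. The stems whose last vowel is 'o' (lafhok → lafhuk, dumov → dumuv) change the last vowel to 'u'.
So zidrok → zidruk.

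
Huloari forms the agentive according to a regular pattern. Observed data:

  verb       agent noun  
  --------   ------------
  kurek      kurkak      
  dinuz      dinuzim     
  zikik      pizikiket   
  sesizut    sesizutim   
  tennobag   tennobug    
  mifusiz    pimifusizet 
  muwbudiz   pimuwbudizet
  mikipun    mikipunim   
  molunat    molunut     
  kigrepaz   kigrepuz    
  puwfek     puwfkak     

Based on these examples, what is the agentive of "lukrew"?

"lukrew" has last vowel 'e'. The stems whose last vowel is 'e' (kurek → kurkak, puwfek → puwfkak) delete the last vowel and add -ak.
So lukrew → lukrwak.

lukrwak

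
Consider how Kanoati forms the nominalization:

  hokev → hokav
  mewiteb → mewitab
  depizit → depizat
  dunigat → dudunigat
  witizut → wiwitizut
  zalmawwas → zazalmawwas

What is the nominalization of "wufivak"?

wuwufivak

depizit and dunigat both end in -t yet inflect differently (depizat, dudunigat), so the final letter is not what conditions the rule; the last vowel is.
"wufivak" has last vowel 'a'. The stems whose last vowel is 'a' (dunigat → dudunigat, zalmawwas → zazalmawwas) repeat the first consonant+vowel as a prefix.
So wufivak → wuwufivak.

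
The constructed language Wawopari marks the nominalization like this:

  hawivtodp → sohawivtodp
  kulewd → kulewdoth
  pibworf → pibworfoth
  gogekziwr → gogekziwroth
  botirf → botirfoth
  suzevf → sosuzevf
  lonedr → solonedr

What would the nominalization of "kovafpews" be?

kovafpewsoth

"kovafpews" has second-to-last letter 'w'. The stems whose second-to-last letter is 'w' (kulewd → kulewdoth, gogekziwr → gogekziwroth) add -oth.
The other pattern: stems whose second-to-last letter is 'd' or 'v' add the prefix so-.
So kovafpews → kovafpewsoth.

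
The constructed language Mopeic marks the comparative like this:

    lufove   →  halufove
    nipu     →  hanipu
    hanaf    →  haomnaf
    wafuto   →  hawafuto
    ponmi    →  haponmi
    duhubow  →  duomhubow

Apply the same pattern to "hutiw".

duhubow and wafuto both have last vowel 'o' yet inflect differently (duomhubow, hawafuto), so the last vowel is not what conditions the rule; whether the stem ends in a vowel or a consonant is.
"hutiw" ends in a consonant. The stems ending in a consonant (hanaf → haomnaf, duhubow → duomhubow) insert -om- after the first vowel.
So hutiw → huomtiw.

huomtiw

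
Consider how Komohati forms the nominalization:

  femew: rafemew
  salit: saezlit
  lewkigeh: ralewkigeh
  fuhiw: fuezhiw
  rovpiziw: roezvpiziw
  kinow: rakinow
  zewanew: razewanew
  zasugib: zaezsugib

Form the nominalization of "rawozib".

raezwozib

rovpiziw and femew both end in -w yet inflect differently (roezvpiziw, rafemew), so the final letter is not what conditions the rule; the last vowel is.
"rawozib" has last vowel 'i'. The stems whose last vowel is 'i' (rovpiziw → roezvpiziw, fuhiw → fuezhiw, salit → saezlit) insert -ez- after the first vowel.
The other pattern: stems whose last vowel is 'e' or 'o' add the prefix ra-.
So rawozib → raezwozib.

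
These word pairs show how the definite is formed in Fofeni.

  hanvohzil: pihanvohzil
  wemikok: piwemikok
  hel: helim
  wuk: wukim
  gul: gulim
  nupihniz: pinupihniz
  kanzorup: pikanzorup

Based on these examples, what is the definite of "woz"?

wuk and wemikok both end in -k yet inflect differently (wukim, piwemikok), so the final letter is not what conditions the rule; the number of vowels is.
"woz" has 1 vowel. The stems with 1 vowel (gul → gulim, wuk → wukim, hel → helim) add -im.
The other pattern: stems with 3 vowels add the prefix pi-.
So woz → wozim.

wozim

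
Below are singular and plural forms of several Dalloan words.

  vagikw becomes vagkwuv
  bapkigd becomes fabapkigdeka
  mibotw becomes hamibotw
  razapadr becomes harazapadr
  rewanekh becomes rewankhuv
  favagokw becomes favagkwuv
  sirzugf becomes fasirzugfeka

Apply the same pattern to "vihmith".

havihmith

favagokw and mibotw both end in -w yet inflect differently (favagkwuv, hamibotw), so the final letter is not what conditions the rule; the second-to-last letter is.
"vihmith" has second-to-last letter 't'. The one such stem in the data (mibotw → hamibotw) adds the prefix ha-, so the same rule applies.
The other patterns: stems whose second-to-last letter is 'g' add fa- … -eka around the stem; stems whose second-to-last letter is 'k' delete the last vowel and add -uv.
So vihmith → havihmith.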